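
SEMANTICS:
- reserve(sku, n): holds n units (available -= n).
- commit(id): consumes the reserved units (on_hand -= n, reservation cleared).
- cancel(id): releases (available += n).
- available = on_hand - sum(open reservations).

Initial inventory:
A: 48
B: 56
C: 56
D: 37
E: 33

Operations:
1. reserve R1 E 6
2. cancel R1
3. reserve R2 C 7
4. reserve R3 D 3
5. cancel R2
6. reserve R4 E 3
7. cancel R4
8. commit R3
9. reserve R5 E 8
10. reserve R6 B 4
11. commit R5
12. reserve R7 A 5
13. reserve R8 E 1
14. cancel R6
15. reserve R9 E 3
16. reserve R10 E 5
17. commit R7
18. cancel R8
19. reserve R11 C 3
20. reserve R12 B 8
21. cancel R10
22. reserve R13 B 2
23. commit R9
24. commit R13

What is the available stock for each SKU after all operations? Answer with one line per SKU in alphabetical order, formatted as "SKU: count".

Answer: A: 43
B: 46
C: 53
D: 34
E: 22

Derivation:
Step 1: reserve R1 E 6 -> on_hand[A=48 B=56 C=56 D=37 E=33] avail[A=48 B=56 C=56 D=37 E=27] open={R1}
Step 2: cancel R1 -> on_hand[A=48 B=56 C=56 D=37 E=33] avail[A=48 B=56 C=56 D=37 E=33] open={}
Step 3: reserve R2 C 7 -> on_hand[A=48 B=56 C=56 D=37 E=33] avail[A=48 B=56 C=49 D=37 E=33] open={R2}
Step 4: reserve R3 D 3 -> on_hand[A=48 B=56 C=56 D=37 E=33] avail[A=48 B=56 C=49 D=34 E=33] open={R2,R3}
Step 5: cancel R2 -> on_hand[A=48 B=56 C=56 D=37 E=33] avail[A=48 B=56 C=56 D=34 E=33] open={R3}
Step 6: reserve R4 E 3 -> on_hand[A=48 B=56 C=56 D=37 E=33] avail[A=48 B=56 C=56 D=34 E=30] open={R3,R4}
Step 7: cancel R4 -> on_hand[A=48 B=56 C=56 D=37 E=33] avail[A=48 B=56 C=56 D=34 E=33] open={R3}
Step 8: commit R3 -> on_hand[A=48 B=56 C=56 D=34 E=33] avail[A=48 B=56 C=56 D=34 E=33] open={}
Step 9: reserve R5 E 8 -> on_hand[A=48 B=56 C=56 D=34 E=33] avail[A=48 B=56 C=56 D=34 E=25] open={R5}
Step 10: reserve R6 B 4 -> on_hand[A=48 B=56 C=56 D=34 E=33] avail[A=48 B=52 C=56 D=34 E=25] open={R5,R6}
Step 11: commit R5 -> on_hand[A=48 B=56 C=56 D=34 E=25] avail[A=48 B=52 C=56 D=34 E=25] open={R6}
Step 12: reserve R7 A 5 -> on_hand[A=48 B=56 C=56 D=34 E=25] avail[A=43 B=52 C=56 D=34 E=25] open={R6,R7}
Step 13: reserve R8 E 1 -> on_hand[A=48 B=56 C=56 D=34 E=25] avail[A=43 B=52 C=56 D=34 E=24] open={R6,R7,R8}
Step 14: cancel R6 -> on_hand[A=48 B=56 C=56 D=34 E=25] avail[A=43 B=56 C=56 D=34 E=24] open={R7,R8}
Step 15: reserve R9 E 3 -> on_hand[A=48 B=56 C=56 D=34 E=25] avail[A=43 B=56 C=56 D=34 E=21] open={R7,R8,R9}
Step 16: reserve R10 E 5 -> on_hand[A=48 B=56 C=56 D=34 E=25] avail[A=43 B=56 C=56 D=34 E=16] open={R10,R7,R8,R9}
Step 17: commit R7 -> on_hand[A=43 B=56 C=56 D=34 E=25] avail[A=43 B=56 C=56 D=34 E=16] open={R10,R8,R9}
Step 18: cancel R8 -> on_hand[A=43 B=56 C=56 D=34 E=25] avail[A=43 B=56 C=56 D=34 E=17] open={R10,R9}
Step 19: reserve R11 C 3 -> on_hand[A=43 B=56 C=56 D=34 E=25] avail[A=43 B=56 C=53 D=34 E=17] open={R10,R11,R9}
Step 20: reserve R12 B 8 -> on_hand[A=43 B=56 C=56 D=34 E=25] avail[A=43 B=48 C=53 D=34 E=17] open={R10,R11,R12,R9}
Step 21: cancel R10 -> on_hand[A=43 B=56 C=56 D=34 E=25] avail[A=43 B=48 C=53 D=34 E=22] open={R11,R12,R9}
Step 22: reserve R13 B 2 -> on_hand[A=43 B=56 C=56 D=34 E=25] avail[A=43 B=46 C=53 D=34 E=22] open={R11,R12,R13,R9}
Step 23: commit R9 -> on_hand[A=43 B=56 C=56 D=34 E=22] avail[A=43 B=46 C=53 D=34 E=22] open={R11,R12,R13}
Step 24: commit R13 -> on_hand[A=43 B=54 C=56 D=34 E=22] avail[A=43 B=46 C=53 D=34 E=22] open={R11,R12}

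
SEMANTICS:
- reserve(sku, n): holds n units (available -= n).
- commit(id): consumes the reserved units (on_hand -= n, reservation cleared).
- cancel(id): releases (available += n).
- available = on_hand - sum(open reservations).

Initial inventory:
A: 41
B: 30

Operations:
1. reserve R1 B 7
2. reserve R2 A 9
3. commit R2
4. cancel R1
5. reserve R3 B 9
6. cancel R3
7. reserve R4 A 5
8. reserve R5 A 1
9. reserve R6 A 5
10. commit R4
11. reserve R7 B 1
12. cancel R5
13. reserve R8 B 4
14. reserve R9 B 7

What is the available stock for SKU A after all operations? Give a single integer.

Answer: 22

Derivation:
Step 1: reserve R1 B 7 -> on_hand[A=41 B=30] avail[A=41 B=23] open={R1}
Step 2: reserve R2 A 9 -> on_hand[A=41 B=30] avail[A=32 B=23] open={R1,R2}
Step 3: commit R2 -> on_hand[A=32 B=30] avail[A=32 B=23] open={R1}
Step 4: cancel R1 -> on_hand[A=32 B=30] avail[A=32 B=30] open={}
Step 5: reserve R3 B 9 -> on_hand[A=32 B=30] avail[A=32 B=21] open={R3}
Step 6: cancel R3 -> on_hand[A=32 B=30] avail[A=32 B=30] open={}
Step 7: reserve R4 A 5 -> on_hand[A=32 B=30] avail[A=27 B=30] open={R4}
Step 8: reserve R5 A 1 -> on_hand[A=32 B=30] avail[A=26 B=30] open={R4,R5}
Step 9: reserve R6 A 5 -> on_hand[A=32 B=30] avail[A=21 B=30] open={R4,R5,R6}
Step 10: commit R4 -> on_hand[A=27 B=30] avail[A=21 B=30] open={R5,R6}
Step 11: reserve R7 B 1 -> on_hand[A=27 B=30] avail[A=21 B=29] open={R5,R6,R7}
Step 12: cancel R5 -> on_hand[A=27 B=30] avail[A=22 B=29] open={R6,R7}
Step 13: reserve R8 B 4 -> on_hand[A=27 B=30] avail[A=22 B=25] open={R6,R7,R8}
Step 14: reserve R9 B 7 -> on_hand[A=27 B=30] avail[A=22 B=18] open={R6,R7,R8,R9}
Final available[A] = 22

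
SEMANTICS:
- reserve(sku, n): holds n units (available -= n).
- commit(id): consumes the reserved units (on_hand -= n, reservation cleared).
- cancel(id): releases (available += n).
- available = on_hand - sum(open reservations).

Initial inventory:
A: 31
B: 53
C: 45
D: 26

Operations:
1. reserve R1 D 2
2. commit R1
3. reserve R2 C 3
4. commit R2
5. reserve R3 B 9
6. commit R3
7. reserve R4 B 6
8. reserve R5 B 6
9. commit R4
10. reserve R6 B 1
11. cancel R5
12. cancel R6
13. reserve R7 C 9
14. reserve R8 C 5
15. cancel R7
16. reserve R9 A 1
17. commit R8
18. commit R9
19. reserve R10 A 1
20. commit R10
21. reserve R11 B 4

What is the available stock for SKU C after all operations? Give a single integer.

Answer: 37

Derivation:
Step 1: reserve R1 D 2 -> on_hand[A=31 B=53 C=45 D=26] avail[A=31 B=53 C=45 D=24] open={R1}
Step 2: commit R1 -> on_hand[A=31 B=53 C=45 D=24] avail[A=31 B=53 C=45 D=24] open={}
Step 3: reserve R2 C 3 -> on_hand[A=31 B=53 C=45 D=24] avail[A=31 B=53 C=42 D=24] open={R2}
Step 4: commit R2 -> on_hand[A=31 B=53 C=42 D=24] avail[A=31 B=53 C=42 D=24] open={}
Step 5: reserve R3 B 9 -> on_hand[A=31 B=53 C=42 D=24] avail[A=31 B=44 C=42 D=24] open={R3}
Step 6: commit R3 -> on_hand[A=31 B=44 C=42 D=24] avail[A=31 B=44 C=42 D=24] open={}
Step 7: reserve R4 B 6 -> on_hand[A=31 B=44 C=42 D=24] avail[A=31 B=38 C=42 D=24] open={R4}
Step 8: reserve R5 B 6 -> on_hand[A=31 B=44 C=42 D=24] avail[A=31 B=32 C=42 D=24] open={R4,R5}
Step 9: commit R4 -> on_hand[A=31 B=38 C=42 D=24] avail[A=31 B=32 C=42 D=24] open={R5}
Step 10: reserve R6 B 1 -> on_hand[A=31 B=38 C=42 D=24] avail[A=31 B=31 C=42 D=24] open={R5,R6}
Step 11: cancel R5 -> on_hand[A=31 B=38 C=42 D=24] avail[A=31 B=37 C=42 D=24] open={R6}
Step 12: cancel R6 -> on_hand[A=31 B=38 C=42 D=24] avail[A=31 B=38 C=42 D=24] open={}
Step 13: reserve R7 C 9 -> on_hand[A=31 B=38 C=42 D=24] avail[A=31 B=38 C=33 D=24] open={R7}
Step 14: reserve R8 C 5 -> on_hand[A=31 B=38 C=42 D=24] avail[A=31 B=38 C=28 D=24] open={R7,R8}
Step 15: cancel R7 -> on_hand[A=31 B=38 C=42 D=24] avail[A=31 B=38 C=37 D=24] open={R8}
Step 16: reserve R9 A 1 -> on_hand[A=31 B=38 C=42 D=24] avail[A=30 B=38 C=37 D=24] open={R8,R9}
Step 17: commit R8 -> on_hand[A=31 B=38 C=37 D=24] avail[A=30 B=38 C=37 D=24] open={R9}
Step 18: commit R9 -> on_hand[A=30 B=38 C=37 D=24] avail[A=30 B=38 C=37 D=24] open={}
Step 19: reserve R10 A 1 -> on_hand[A=30 B=38 C=37 D=24] avail[A=29 B=38 C=37 D=24] open={R10}
Step 20: commit R10 -> on_hand[A=29 B=38 C=37 D=24] avail[A=29 B=38 C=37 D=24] open={}
Step 21: reserve R11 B 4 -> on_hand[A=29 B=38 C=37 D=24] avail[A=29 B=34 C=37 D=24] open={R11}
Final available[C] = 37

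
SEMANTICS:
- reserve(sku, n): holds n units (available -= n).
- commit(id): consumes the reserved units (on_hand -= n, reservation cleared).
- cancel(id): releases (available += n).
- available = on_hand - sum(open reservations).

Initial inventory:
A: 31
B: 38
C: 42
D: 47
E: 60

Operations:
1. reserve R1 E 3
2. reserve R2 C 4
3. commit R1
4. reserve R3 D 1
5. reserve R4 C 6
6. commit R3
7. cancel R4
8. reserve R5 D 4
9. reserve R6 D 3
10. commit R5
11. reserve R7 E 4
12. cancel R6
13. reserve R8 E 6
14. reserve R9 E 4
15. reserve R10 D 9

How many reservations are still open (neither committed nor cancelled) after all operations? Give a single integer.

Answer: 5

Derivation:
Step 1: reserve R1 E 3 -> on_hand[A=31 B=38 C=42 D=47 E=60] avail[A=31 B=38 C=42 D=47 E=57] open={R1}
Step 2: reserve R2 C 4 -> on_hand[A=31 B=38 C=42 D=47 E=60] avail[A=31 B=38 C=38 D=47 E=57] open={R1,R2}
Step 3: commit R1 -> on_hand[A=31 B=38 C=42 D=47 E=57] avail[A=31 B=38 C=38 D=47 E=57] open={R2}
Step 4: reserve R3 D 1 -> on_hand[A=31 B=38 C=42 D=47 E=57] avail[A=31 B=38 C=38 D=46 E=57] open={R2,R3}
Step 5: reserve R4 C 6 -> on_hand[A=31 B=38 C=42 D=47 E=57] avail[A=31 B=38 C=32 D=46 E=57] open={R2,R3,R4}
Step 6: commit R3 -> on_hand[A=31 B=38 C=42 D=46 E=57] avail[A=31 B=38 C=32 D=46 E=57] open={R2,R4}
Step 7: cancel R4 -> on_hand[A=31 B=38 C=42 D=46 E=57] avail[A=31 B=38 C=38 D=46 E=57] open={R2}
Step 8: reserve R5 D 4 -> on_hand[A=31 B=38 C=42 D=46 E=57] avail[A=31 B=38 C=38 D=42 E=57] open={R2,R5}
Step 9: reserve R6 D 3 -> on_hand[A=31 B=38 C=42 D=46 E=57] avail[A=31 B=38 C=38 D=39 E=57] open={R2,R5,R6}
Step 10: commit R5 -> on_hand[A=31 B=38 C=42 D=42 E=57] avail[A=31 B=38 C=38 D=39 E=57] open={R2,R6}
Step 11: reserve R7 E 4 -> on_hand[A=31 B=38 C=42 D=42 E=57] avail[A=31 B=38 C=38 D=39 E=53] open={R2,R6,R7}
Step 12: cancel R6 -> on_hand[A=31 B=38 C=42 D=42 E=57] avail[A=31 B=38 C=38 D=42 E=53] open={R2,R7}
Step 13: reserve R8 E 6 -> on_hand[A=31 B=38 C=42 D=42 E=57] avail[A=31 B=38 C=38 D=42 E=47] open={R2,R7,R8}
Step 14: reserve R9 E 4 -> on_hand[A=31 B=38 C=42 D=42 E=57] avail[A=31 B=38 C=38 D=42 E=43] open={R2,R7,R8,R9}
Step 15: reserve R10 D 9 -> on_hand[A=31 B=38 C=42 D=42 E=57] avail[A=31 B=38 C=38 D=33 E=43] open={R10,R2,R7,R8,R9}
Open reservations: ['R10', 'R2', 'R7', 'R8', 'R9'] -> 5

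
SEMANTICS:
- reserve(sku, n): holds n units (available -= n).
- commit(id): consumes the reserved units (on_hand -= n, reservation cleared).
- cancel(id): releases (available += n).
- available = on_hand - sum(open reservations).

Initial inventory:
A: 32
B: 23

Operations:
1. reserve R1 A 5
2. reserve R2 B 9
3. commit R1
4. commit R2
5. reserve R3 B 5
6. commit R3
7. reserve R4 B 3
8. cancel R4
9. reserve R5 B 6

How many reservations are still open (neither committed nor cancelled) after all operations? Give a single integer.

Answer: 1

Derivation:
Step 1: reserve R1 A 5 -> on_hand[A=32 B=23] avail[A=27 B=23] open={R1}
Step 2: reserve R2 B 9 -> on_hand[A=32 B=23] avail[A=27 B=14] open={R1,R2}
Step 3: commit R1 -> on_hand[A=27 B=23] avail[A=27 B=14] open={R2}
Step 4: commit R2 -> on_hand[A=27 B=14] avail[A=27 B=14] open={}
Step 5: reserve R3 B 5 -> on_hand[A=27 B=14] avail[A=27 B=9] open={R3}
Step 6: commit R3 -> on_hand[A=27 B=9] avail[A=27 B=9] open={}
Step 7: reserve R4 B 3 -> on_hand[A=27 B=9] avail[A=27 B=6] open={R4}
Step 8: cancel R4 -> on_hand[A=27 B=9] avail[A=27 B=9] open={}
Step 9: reserve R5 B 6 -> on_hand[A=27 B=9] avail[A=27 B=3] open={R5}
Open reservations: ['R5'] -> 1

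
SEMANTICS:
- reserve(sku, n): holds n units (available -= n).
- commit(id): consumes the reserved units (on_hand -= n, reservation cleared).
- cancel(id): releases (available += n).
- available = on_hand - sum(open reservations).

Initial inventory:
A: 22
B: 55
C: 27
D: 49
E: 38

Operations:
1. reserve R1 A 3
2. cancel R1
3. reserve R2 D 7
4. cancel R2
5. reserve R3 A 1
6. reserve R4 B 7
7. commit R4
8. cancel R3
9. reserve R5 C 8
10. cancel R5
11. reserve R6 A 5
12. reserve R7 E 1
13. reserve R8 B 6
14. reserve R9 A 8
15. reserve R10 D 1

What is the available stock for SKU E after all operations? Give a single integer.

Step 1: reserve R1 A 3 -> on_hand[A=22 B=55 C=27 D=49 E=38] avail[A=19 B=55 C=27 D=49 E=38] open={R1}
Step 2: cancel R1 -> on_hand[A=22 B=55 C=27 D=49 E=38] avail[A=22 B=55 C=27 D=49 E=38] open={}
Step 3: reserve R2 D 7 -> on_hand[A=22 B=55 C=27 D=49 E=38] avail[A=22 B=55 C=27 D=42 E=38] open={R2}
Step 4: cancel R2 -> on_hand[A=22 B=55 C=27 D=49 E=38] avail[A=22 B=55 C=27 D=49 E=38] open={}
Step 5: reserve R3 A 1 -> on_hand[A=22 B=55 C=27 D=49 E=38] avail[A=21 B=55 C=27 D=49 E=38] open={R3}
Step 6: reserve R4 B 7 -> on_hand[A=22 B=55 C=27 D=49 E=38] avail[A=21 B=48 C=27 D=49 E=38] open={R3,R4}
Step 7: commit R4 -> on_hand[A=22 B=48 C=27 D=49 E=38] avail[A=21 B=48 C=27 D=49 E=38] open={R3}
Step 8: cancel R3 -> on_hand[A=22 B=48 C=27 D=49 E=38] avail[A=22 B=48 C=27 D=49 E=38] open={}
Step 9: reserve R5 C 8 -> on_hand[A=22 B=48 C=27 D=49 E=38] avail[A=22 B=48 C=19 D=49 E=38] open={R5}
Step 10: cancel R5 -> on_hand[A=22 B=48 C=27 D=49 E=38] avail[A=22 B=48 C=27 D=49 E=38] open={}
Step 11: reserve R6 A 5 -> on_hand[A=22 B=48 C=27 D=49 E=38] avail[A=17 B=48 C=27 D=49 E=38] open={R6}
Step 12: reserve R7 E 1 -> on_hand[A=22 B=48 C=27 D=49 E=38] avail[A=17 B=48 C=27 D=49 E=37] open={R6,R7}
Step 13: reserve R8 B 6 -> on_hand[A=22 B=48 C=27 D=49 E=38] avail[A=17 B=42 C=27 D=49 E=37] open={R6,R7,R8}
Step 14: reserve R9 A 8 -> on_hand[A=22 B=48 C=27 D=49 E=38] avail[A=9 B=42 C=27 D=49 E=37] open={R6,R7,R8,R9}
Step 15: reserve R10 D 1 -> on_hand[A=22 B=48 C=27 D=49 E=38] avail[A=9 B=42 C=27 D=48 E=37] open={R10,R6,R7,R8,R9}
Final available[E] = 37

Answer: 37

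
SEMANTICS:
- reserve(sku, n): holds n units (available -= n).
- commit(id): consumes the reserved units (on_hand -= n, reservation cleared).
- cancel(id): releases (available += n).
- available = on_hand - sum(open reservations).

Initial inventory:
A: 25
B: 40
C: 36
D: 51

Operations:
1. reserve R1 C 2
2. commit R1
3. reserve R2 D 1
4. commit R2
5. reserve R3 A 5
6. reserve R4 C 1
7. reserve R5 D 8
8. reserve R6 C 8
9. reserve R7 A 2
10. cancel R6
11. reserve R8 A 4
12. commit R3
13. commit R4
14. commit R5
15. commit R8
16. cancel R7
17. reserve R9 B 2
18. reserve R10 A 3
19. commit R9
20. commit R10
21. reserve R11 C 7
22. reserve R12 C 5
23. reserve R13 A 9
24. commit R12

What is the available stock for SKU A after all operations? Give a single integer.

Answer: 4

Derivation:
Step 1: reserve R1 C 2 -> on_hand[A=25 B=40 C=36 D=51] avail[A=25 B=40 C=34 D=51] open={R1}
Step 2: commit R1 -> on_hand[A=25 B=40 C=34 D=51] avail[A=25 B=40 C=34 D=51] open={}
Step 3: reserve R2 D 1 -> on_hand[A=25 B=40 C=34 D=51] avail[A=25 B=40 C=34 D=50] open={R2}
Step 4: commit R2 -> on_hand[A=25 B=40 C=34 D=50] avail[A=25 B=40 C=34 D=50] open={}
Step 5: reserve R3 A 5 -> on_hand[A=25 B=40 C=34 D=50] avail[A=20 B=40 C=34 D=50] open={R3}
Step 6: reserve R4 C 1 -> on_hand[A=25 B=40 C=34 D=50] avail[A=20 B=40 C=33 D=50] open={R3,R4}
Step 7: reserve R5 D 8 -> on_hand[A=25 B=40 C=34 D=50] avail[A=20 B=40 C=33 D=42] open={R3,R4,R5}
Step 8: reserve R6 C 8 -> on_hand[A=25 B=40 C=34 D=50] avail[A=20 B=40 C=25 D=42] open={R3,R4,R5,R6}
Step 9: reserve R7 A 2 -> on_hand[A=25 B=40 C=34 D=50] avail[A=18 B=40 C=25 D=42] open={R3,R4,R5,R6,R7}
Step 10: cancel R6 -> on_hand[A=25 B=40 C=34 D=50] avail[A=18 B=40 C=33 D=42] open={R3,R4,R5,R7}
Step 11: reserve R8 A 4 -> on_hand[A=25 B=40 C=34 D=50] avail[A=14 B=40 C=33 D=42] open={R3,R4,R5,R7,R8}
Step 12: commit R3 -> on_hand[A=20 B=40 C=34 D=50] avail[A=14 B=40 C=33 D=42] open={R4,R5,R7,R8}
Step 13: commit R4 -> on_hand[A=20 B=40 C=33 D=50] avail[A=14 B=40 C=33 D=42] open={R5,R7,R8}
Step 14: commit R5 -> on_hand[A=20 B=40 C=33 D=42] avail[A=14 B=40 C=33 D=42] open={R7,R8}
Step 15: commit R8 -> on_hand[A=16 B=40 C=33 D=42] avail[A=14 B=40 C=33 D=42] open={R7}
Step 16: cancel R7 -> on_hand[A=16 B=40 C=33 D=42] avail[A=16 B=40 C=33 D=42] open={}
Step 17: reserve R9 B 2 -> on_hand[A=16 B=40 C=33 D=42] avail[A=16 B=38 C=33 D=42] open={R9}
Step 18: reserve R10 A 3 -> on_hand[A=16 B=40 C=33 D=42] avail[A=13 B=38 C=33 D=42] open={R10,R9}
Step 19: commit R9 -> on_hand[A=16 B=38 C=33 D=42] avail[A=13 B=38 C=33 D=42] open={R10}
Step 20: commit R10 -> on_hand[A=13 B=38 C=33 D=42] avail[A=13 B=38 C=33 D=42] open={}
Step 21: reserve R11 C 7 -> on_hand[A=13 B=38 C=33 D=42] avail[A=13 B=38 C=26 D=42] open={R11}
Step 22: reserve R12 C 5 -> on_hand[A=13 B=38 C=33 D=42] avail[A=13 B=38 C=21 D=42] open={R11,R12}
Step 23: reserve R13 A 9 -> on_hand[A=13 B=38 C=33 D=42] avail[A=4 B=38 C=21 D=42] open={R11,R12,R13}
Step 24: commit R12 -> on_hand[A=13 B=38 C=28 D=42] avail[A=4 B=38 C=21 D=42] open={R11,R13}
Final available[A] = 4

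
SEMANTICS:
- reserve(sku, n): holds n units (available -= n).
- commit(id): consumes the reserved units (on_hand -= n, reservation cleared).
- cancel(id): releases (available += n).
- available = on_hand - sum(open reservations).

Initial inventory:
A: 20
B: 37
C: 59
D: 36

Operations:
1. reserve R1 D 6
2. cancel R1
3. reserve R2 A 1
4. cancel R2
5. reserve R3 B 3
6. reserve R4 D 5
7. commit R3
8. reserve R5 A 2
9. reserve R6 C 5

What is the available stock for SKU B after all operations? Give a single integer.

Answer: 34

Derivation:
Step 1: reserve R1 D 6 -> on_hand[A=20 B=37 C=59 D=36] avail[A=20 B=37 C=59 D=30] open={R1}
Step 2: cancel R1 -> on_hand[A=20 B=37 C=59 D=36] avail[A=20 B=37 C=59 D=36] open={}
Step 3: reserve R2 A 1 -> on_hand[A=20 B=37 C=59 D=36] avail[A=19 B=37 C=59 D=36] open={R2}
Step 4: cancel R2 -> on_hand[A=20 B=37 C=59 D=36] avail[A=20 B=37 C=59 D=36] open={}
Step 5: reserve R3 B 3 -> on_hand[A=20 B=37 C=59 D=36] avail[A=20 B=34 C=59 D=36] open={R3}
Step 6: reserve R4 D 5 -> on_hand[A=20 B=37 C=59 D=36] avail[A=20 B=34 C=59 D=31] open={R3,R4}
Step 7: commit R3 -> on_hand[A=20 B=34 C=59 D=36] avail[A=20 B=34 C=59 D=31] open={R4}
Step 8: reserve R5 A 2 -> on_hand[A=20 B=34 C=59 D=36] avail[A=18 B=34 C=59 D=31] open={R4,R5}
Step 9: reserve R6 C 5 -> on_hand[A=20 B=34 C=59 D=36] avail[A=18 B=34 C=54 D=31] open={R4,R5,R6}
Final available[B] = 34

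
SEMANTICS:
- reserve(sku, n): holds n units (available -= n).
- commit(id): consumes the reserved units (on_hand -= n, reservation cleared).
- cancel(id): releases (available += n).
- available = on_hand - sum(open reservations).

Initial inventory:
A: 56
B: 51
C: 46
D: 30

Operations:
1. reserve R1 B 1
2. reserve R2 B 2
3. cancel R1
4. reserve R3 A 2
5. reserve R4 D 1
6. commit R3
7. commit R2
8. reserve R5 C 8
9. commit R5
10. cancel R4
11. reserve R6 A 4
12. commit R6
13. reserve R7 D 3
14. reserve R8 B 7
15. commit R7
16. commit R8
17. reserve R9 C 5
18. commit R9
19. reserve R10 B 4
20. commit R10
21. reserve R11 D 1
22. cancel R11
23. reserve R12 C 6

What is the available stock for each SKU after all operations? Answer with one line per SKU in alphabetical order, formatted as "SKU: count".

Answer: A: 50
B: 38
C: 27
D: 27

Derivation:
Step 1: reserve R1 B 1 -> on_hand[A=56 B=51 C=46 D=30] avail[A=56 B=50 C=46 D=30] open={R1}
Step 2: reserve R2 B 2 -> on_hand[A=56 B=51 C=46 D=30] avail[A=56 B=48 C=46 D=30] open={R1,R2}
Step 3: cancel R1 -> on_hand[A=56 B=51 C=46 D=30] avail[A=56 B=49 C=46 D=30] open={R2}
Step 4: reserve R3 A 2 -> on_hand[A=56 B=51 C=46 D=30] avail[A=54 B=49 C=46 D=30] open={R2,R3}
Step 5: reserve R4 D 1 -> on_hand[A=56 B=51 C=46 D=30] avail[A=54 B=49 C=46 D=29] open={R2,R3,R4}
Step 6: commit R3 -> on_hand[A=54 B=51 C=46 D=30] avail[A=54 B=49 C=46 D=29] open={R2,R4}
Step 7: commit R2 -> on_hand[A=54 B=49 C=46 D=30] avail[A=54 B=49 C=46 D=29] open={R4}
Step 8: reserve R5 C 8 -> on_hand[A=54 B=49 C=46 D=30] avail[A=54 B=49 C=38 D=29] open={R4,R5}
Step 9: commit R5 -> on_hand[A=54 B=49 C=38 D=30] avail[A=54 B=49 C=38 D=29] open={R4}
Step 10: cancel R4 -> on_hand[A=54 B=49 C=38 D=30] avail[A=54 B=49 C=38 D=30] open={}
Step 11: reserve R6 A 4 -> on_hand[A=54 B=49 C=38 D=30] avail[A=50 B=49 C=38 D=30] open={R6}
Step 12: commit R6 -> on_hand[A=50 B=49 C=38 D=30] avail[A=50 B=49 C=38 D=30] open={}
Step 13: reserve R7 D 3 -> on_hand[A=50 B=49 C=38 D=30] avail[A=50 B=49 C=38 D=27] open={R7}
Step 14: reserve R8 B 7 -> on_hand[A=50 B=49 C=38 D=30] avail[A=50 B=42 C=38 D=27] open={R7,R8}
Step 15: commit R7 -> on_hand[A=50 B=49 C=38 D=27] avail[A=50 B=42 C=38 D=27] open={R8}
Step 16: commit R8 -> on_hand[A=50 B=42 C=38 D=27] avail[A=50 B=42 C=38 D=27] open={}
Step 17: reserve R9 C 5 -> on_hand[A=50 B=42 C=38 D=27] avail[A=50 B=42 C=33 D=27] open={R9}
Step 18: commit R9 -> on_hand[A=50 B=42 C=33 D=27] avail[A=50 B=42 C=33 D=27] open={}
Step 19: reserve R10 B 4 -> on_hand[A=50 B=42 C=33 D=27] avail[A=50 B=38 C=33 D=27] open={R10}
Step 20: commit R10 -> on_hand[A=50 B=38 C=33 D=27] avail[A=50 B=38 C=33 D=27] open={}
Step 21: reserve R11 D 1 -> on_hand[A=50 B=38 C=33 D=27] avail[A=50 B=38 C=33 D=26] open={R11}
Step 22: cancel R11 -> on_hand[A=50 B=38 C=33 D=27] avail[A=50 B=38 C=33 D=27] open={}
Step 23: reserve R12 C 6 -> on_hand[A=50 B=38 C=33 D=27] avail[A=50 B=38 C=27 D=27] open={R12}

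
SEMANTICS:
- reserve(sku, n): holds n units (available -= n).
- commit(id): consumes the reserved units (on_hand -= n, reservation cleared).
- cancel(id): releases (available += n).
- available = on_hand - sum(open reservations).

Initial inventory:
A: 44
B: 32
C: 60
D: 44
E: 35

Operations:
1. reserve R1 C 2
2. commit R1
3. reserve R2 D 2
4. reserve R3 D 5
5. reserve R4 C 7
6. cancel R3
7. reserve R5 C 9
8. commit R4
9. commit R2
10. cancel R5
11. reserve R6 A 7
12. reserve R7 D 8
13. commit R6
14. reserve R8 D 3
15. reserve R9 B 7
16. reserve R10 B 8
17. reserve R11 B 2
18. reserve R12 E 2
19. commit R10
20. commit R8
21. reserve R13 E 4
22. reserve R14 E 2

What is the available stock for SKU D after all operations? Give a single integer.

Answer: 31

Derivation:
Step 1: reserve R1 C 2 -> on_hand[A=44 B=32 C=60 D=44 E=35] avail[A=44 B=32 C=58 D=44 E=35] open={R1}
Step 2: commit R1 -> on_hand[A=44 B=32 C=58 D=44 E=35] avail[A=44 B=32 C=58 D=44 E=35] open={}
Step 3: reserve R2 D 2 -> on_hand[A=44 B=32 C=58 D=44 E=35] avail[A=44 B=32 C=58 D=42 E=35] open={R2}
Step 4: reserve R3 D 5 -> on_hand[A=44 B=32 C=58 D=44 E=35] avail[A=44 B=32 C=58 D=37 E=35] open={R2,R3}
Step 5: reserve R4 C 7 -> on_hand[A=44 B=32 C=58 D=44 E=35] avail[A=44 B=32 C=51 D=37 E=35] open={R2,R3,R4}
Step 6: cancel R3 -> on_hand[A=44 B=32 C=58 D=44 E=35] avail[A=44 B=32 C=51 D=42 E=35] open={R2,R4}
Step 7: reserve R5 C 9 -> on_hand[A=44 B=32 C=58 D=44 E=35] avail[A=44 B=32 C=42 D=42 E=35] open={R2,R4,R5}
Step 8: commit R4 -> on_hand[A=44 B=32 C=51 D=44 E=35] avail[A=44 B=32 C=42 D=42 E=35] open={R2,R5}
Step 9: commit R2 -> on_hand[A=44 B=32 C=51 D=42 E=35] avail[A=44 B=32 C=42 D=42 E=35] open={R5}
Step 10: cancel R5 -> on_hand[A=44 B=32 C=51 D=42 E=35] avail[A=44 B=32 C=51 D=42 E=35] open={}
Step 11: reserve R6 A 7 -> on_hand[A=44 B=32 C=51 D=42 E=35] avail[A=37 B=32 C=51 D=42 E=35] open={R6}
Step 12: reserve R7 D 8 -> on_hand[A=44 B=32 C=51 D=42 E=35] avail[A=37 B=32 C=51 D=34 E=35] open={R6,R7}
Step 13: commit R6 -> on_hand[A=37 B=32 C=51 D=42 E=35] avail[A=37 B=32 C=51 D=34 E=35] open={R7}
Step 14: reserve R8 D 3 -> on_hand[A=37 B=32 C=51 D=42 E=35] avail[A=37 B=32 C=51 D=31 E=35] open={R7,R8}
Step 15: reserve R9 B 7 -> on_hand[A=37 B=32 C=51 D=42 E=35] avail[A=37 B=25 C=51 D=31 E=35] open={R7,R8,R9}
Step 16: reserve R10 B 8 -> on_hand[A=37 B=32 C=51 D=42 E=35] avail[A=37 B=17 C=51 D=31 E=35] open={R10,R7,R8,R9}
Step 17: reserve R11 B 2 -> on_hand[A=37 B=32 C=51 D=42 E=35] avail[A=37 B=15 C=51 D=31 E=35] open={R10,R11,R7,R8,R9}
Step 18: reserve R12 E 2 -> on_hand[A=37 B=32 C=51 D=42 E=35] avail[A=37 B=15 C=51 D=31 E=33] open={R10,R11,R12,R7,R8,R9}
Step 19: commit R10 -> on_hand[A=37 B=24 C=51 D=42 E=35] avail[A=37 B=15 C=51 D=31 E=33] open={R11,R12,R7,R8,R9}
Step 20: commit R8 -> on_hand[A=37 B=24 C=51 D=39 E=35] avail[A=37 B=15 C=51 D=31 E=33] open={R11,R12,R7,R9}
Step 21: reserve R13 E 4 -> on_hand[A=37 B=24 C=51 D=39 E=35] avail[A=37 B=15 C=51 D=31 E=29] open={R11,R12,R13,R7,R9}
Step 22: reserve R14 E 2 -> on_hand[A=37 B=24 C=51 D=39 E=35] avail[A=37 B=15 C=51 D=31 E=27] open={R11,R12,R13,R14,R7,R9}
Final available[D] = 31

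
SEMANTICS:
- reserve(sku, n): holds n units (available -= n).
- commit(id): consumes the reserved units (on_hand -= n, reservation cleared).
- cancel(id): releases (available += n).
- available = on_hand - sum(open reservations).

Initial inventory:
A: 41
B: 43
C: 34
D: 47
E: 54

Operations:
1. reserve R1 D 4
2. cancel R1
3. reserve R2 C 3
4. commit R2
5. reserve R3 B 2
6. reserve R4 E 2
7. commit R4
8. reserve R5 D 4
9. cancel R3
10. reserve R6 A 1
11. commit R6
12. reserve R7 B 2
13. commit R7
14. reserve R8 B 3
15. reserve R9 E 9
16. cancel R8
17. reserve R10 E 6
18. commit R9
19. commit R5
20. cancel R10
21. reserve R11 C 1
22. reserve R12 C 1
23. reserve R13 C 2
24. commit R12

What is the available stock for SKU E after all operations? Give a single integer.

Answer: 43

Derivation:
Step 1: reserve R1 D 4 -> on_hand[A=41 B=43 C=34 D=47 E=54] avail[A=41 B=43 C=34 D=43 E=54] open={R1}
Step 2: cancel R1 -> on_hand[A=41 B=43 C=34 D=47 E=54] avail[A=41 B=43 C=34 D=47 E=54] open={}
Step 3: reserve R2 C 3 -> on_hand[A=41 B=43 C=34 D=47 E=54] avail[A=41 B=43 C=31 D=47 E=54] open={R2}
Step 4: commit R2 -> on_hand[A=41 B=43 C=31 D=47 E=54] avail[A=41 B=43 C=31 D=47 E=54] open={}
Step 5: reserve R3 B 2 -> on_hand[A=41 B=43 C=31 D=47 E=54] avail[A=41 B=41 C=31 D=47 E=54] open={R3}
Step 6: reserve R4 E 2 -> on_hand[A=41 B=43 C=31 D=47 E=54] avail[A=41 B=41 C=31 D=47 E=52] open={R3,R4}
Step 7: commit R4 -> on_hand[A=41 B=43 C=31 D=47 E=52] avail[A=41 B=41 C=31 D=47 E=52] open={R3}
Step 8: reserve R5 D 4 -> on_hand[A=41 B=43 C=31 D=47 E=52] avail[A=41 B=41 C=31 D=43 E=52] open={R3,R5}
Step 9: cancel R3 -> on_hand[A=41 B=43 C=31 D=47 E=52] avail[A=41 B=43 C=31 D=43 E=52] open={R5}
Step 10: reserve R6 A 1 -> on_hand[A=41 B=43 C=31 D=47 E=52] avail[A=40 B=43 C=31 D=43 E=52] open={R5,R6}
Step 11: commit R6 -> on_hand[A=40 B=43 C=31 D=47 E=52] avail[A=40 B=43 C=31 D=43 E=52] open={R5}
Step 12: reserve R7 B 2 -> on_hand[A=40 B=43 C=31 D=47 E=52] avail[A=40 B=41 C=31 D=43 E=52] open={R5,R7}
Step 13: commit R7 -> on_hand[A=40 B=41 C=31 D=47 E=52] avail[A=40 B=41 C=31 D=43 E=52] open={R5}
Step 14: reserve R8 B 3 -> on_hand[A=40 B=41 C=31 D=47 E=52] avail[A=40 B=38 C=31 D=43 E=52] open={R5,R8}
Step 15: reserve R9 E 9 -> on_hand[A=40 B=41 C=31 D=47 E=52] avail[A=40 B=38 C=31 D=43 E=43] open={R5,R8,R9}
Step 16: cancel R8 -> on_hand[A=40 B=41 C=31 D=47 E=52] avail[A=40 B=41 C=31 D=43 E=43] open={R5,R9}
Step 17: reserve R10 E 6 -> on_hand[A=40 B=41 C=31 D=47 E=52] avail[A=40 B=41 C=31 D=43 E=37] open={R10,R5,R9}
Step 18: commit R9 -> on_hand[A=40 B=41 C=31 D=47 E=43] avail[A=40 B=41 C=31 D=43 E=37] open={R10,R5}
Step 19: commit R5 -> on_hand[A=40 B=41 C=31 D=43 E=43] avail[A=40 B=41 C=31 D=43 E=37] open={R10}
Step 20: cancel R10 -> on_hand[A=40 B=41 C=31 D=43 E=43] avail[A=40 B=41 C=31 D=43 E=43] open={}
Step 21: reserve R11 C 1 -> on_hand[A=40 B=41 C=31 D=43 E=43] avail[A=40 B=41 C=30 D=43 E=43] open={R11}
Step 22: reserve R12 C 1 -> on_hand[A=40 B=41 C=31 D=43 E=43] avail[A=40 B=41 C=29 D=43 E=43] open={R11,R12}
Step 23: reserve R13 C 2 -> on_hand[A=40 B=41 C=31 D=43 E=43] avail[A=40 B=41 C=27 D=43 E=43] open={R11,R12,R13}
Step 24: commit R12 -> on_hand[A=40 B=41 C=30 D=43 E=43] avail[A=40 B=41 C=27 D=43 E=43] open={R11,R13}
Final available[E] = 43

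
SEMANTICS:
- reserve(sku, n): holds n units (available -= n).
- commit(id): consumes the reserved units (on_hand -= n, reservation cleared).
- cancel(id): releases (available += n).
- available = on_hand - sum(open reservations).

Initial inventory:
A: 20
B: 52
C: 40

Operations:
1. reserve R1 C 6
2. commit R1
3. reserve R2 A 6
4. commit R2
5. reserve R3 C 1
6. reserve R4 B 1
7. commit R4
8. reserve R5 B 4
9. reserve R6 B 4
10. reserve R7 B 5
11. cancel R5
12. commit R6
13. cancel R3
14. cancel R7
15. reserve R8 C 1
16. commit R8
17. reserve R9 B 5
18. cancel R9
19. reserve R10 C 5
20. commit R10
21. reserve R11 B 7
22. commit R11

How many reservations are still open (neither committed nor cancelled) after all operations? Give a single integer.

Step 1: reserve R1 C 6 -> on_hand[A=20 B=52 C=40] avail[A=20 B=52 C=34] open={R1}
Step 2: commit R1 -> on_hand[A=20 B=52 C=34] avail[A=20 B=52 C=34] open={}
Step 3: reserve R2 A 6 -> on_hand[A=20 B=52 C=34] avail[A=14 B=52 C=34] open={R2}
Step 4: commit R2 -> on_hand[A=14 B=52 C=34] avail[A=14 B=52 C=34] open={}
Step 5: reserve R3 C 1 -> on_hand[A=14 B=52 C=34] avail[A=14 B=52 C=33] open={R3}
Step 6: reserve R4 B 1 -> on_hand[A=14 B=52 C=34] avail[A=14 B=51 C=33] open={R3,R4}
Step 7: commit R4 -> on_hand[A=14 B=51 C=34] avail[A=14 B=51 C=33] open={R3}
Step 8: reserve R5 B 4 -> on_hand[A=14 B=51 C=34] avail[A=14 B=47 C=33] open={R3,R5}
Step 9: reserve R6 B 4 -> on_hand[A=14 B=51 C=34] avail[A=14 B=43 C=33] open={R3,R5,R6}
Step 10: reserve R7 B 5 -> on_hand[A=14 B=51 C=34] avail[A=14 B=38 C=33] open={R3,R5,R6,R7}
Step 11: cancel R5 -> on_hand[A=14 B=51 C=34] avail[A=14 B=42 C=33] open={R3,R6,R7}
Step 12: commit R6 -> on_hand[A=14 B=47 C=34] avail[A=14 B=42 C=33] open={R3,R7}
Step 13: cancel R3 -> on_hand[A=14 B=47 C=34] avail[A=14 B=42 C=34] open={R7}
Step 14: cancel R7 -> on_hand[A=14 B=47 C=34] avail[A=14 B=47 C=34] open={}
Step 15: reserve R8 C 1 -> on_hand[A=14 B=47 C=34] avail[A=14 B=47 C=33] open={R8}
Step 16: commit R8 -> on_hand[A=14 B=47 C=33] avail[A=14 B=47 C=33] open={}
Step 17: reserve R9 B 5 -> on_hand[A=14 B=47 C=33] avail[A=14 B=42 C=33] open={R9}
Step 18: cancel R9 -> on_hand[A=14 B=47 C=33] avail[A=14 B=47 C=33] open={}
Step 19: reserve R10 C 5 -> on_hand[A=14 B=47 C=33] avail[A=14 B=47 C=28] open={R10}
Step 20: commit R10 -> on_hand[A=14 B=47 C=28] avail[A=14 B=47 C=28] open={}
Step 21: reserve R11 B 7 -> on_hand[A=14 B=47 C=28] avail[A=14 B=40 C=28] open={R11}
Step 22: commit R11 -> on_hand[A=14 B=40 C=28] avail[A=14 B=40 C=28] open={}
Open reservations: [] -> 0

Answer: 0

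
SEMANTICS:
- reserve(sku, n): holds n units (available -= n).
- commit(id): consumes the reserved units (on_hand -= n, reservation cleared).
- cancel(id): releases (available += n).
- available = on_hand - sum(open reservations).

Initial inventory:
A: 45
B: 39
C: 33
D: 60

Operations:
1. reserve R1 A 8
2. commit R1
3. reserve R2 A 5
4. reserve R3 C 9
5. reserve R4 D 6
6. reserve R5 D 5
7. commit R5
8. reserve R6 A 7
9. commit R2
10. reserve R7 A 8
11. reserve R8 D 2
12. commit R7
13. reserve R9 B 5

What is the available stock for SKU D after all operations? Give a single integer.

Step 1: reserve R1 A 8 -> on_hand[A=45 B=39 C=33 D=60] avail[A=37 B=39 C=33 D=60] open={R1}
Step 2: commit R1 -> on_hand[A=37 B=39 C=33 D=60] avail[A=37 B=39 C=33 D=60] open={}
Step 3: reserve R2 A 5 -> on_hand[A=37 B=39 C=33 D=60] avail[A=32 B=39 C=33 D=60] open={R2}
Step 4: reserve R3 C 9 -> on_hand[A=37 B=39 C=33 D=60] avail[A=32 B=39 C=24 D=60] open={R2,R3}
Step 5: reserve R4 D 6 -> on_hand[A=37 B=39 C=33 D=60] avail[A=32 B=39 C=24 D=54] open={R2,R3,R4}
Step 6: reserve R5 D 5 -> on_hand[A=37 B=39 C=33 D=60] avail[A=32 B=39 C=24 D=49] open={R2,R3,R4,R5}
Step 7: commit R5 -> on_hand[A=37 B=39 C=33 D=55] avail[A=32 B=39 C=24 D=49] open={R2,R3,R4}
Step 8: reserve R6 A 7 -> on_hand[A=37 B=39 C=33 D=55] avail[A=25 B=39 C=24 D=49] open={R2,R3,R4,R6}
Step 9: commit R2 -> on_hand[A=32 B=39 C=33 D=55] avail[A=25 B=39 C=24 D=49] open={R3,R4,R6}
Step 10: reserve R7 A 8 -> on_hand[A=32 B=39 C=33 D=55] avail[A=17 B=39 C=24 D=49] open={R3,R4,R6,R7}
Step 11: reserve R8 D 2 -> on_hand[A=32 B=39 C=33 D=55] avail[A=17 B=39 C=24 D=47] open={R3,R4,R6,R7,R8}
Step 12: commit R7 -> on_hand[A=24 B=39 C=33 D=55] avail[A=17 B=39 C=24 D=47] open={R3,R4,R6,R8}
Step 13: reserve R9 B 5 -> on_hand[A=24 B=39 C=33 D=55] avail[A=17 B=34 C=24 D=47] open={R3,R4,R6,R8,R9}
Final available[D] = 47

Answer: 47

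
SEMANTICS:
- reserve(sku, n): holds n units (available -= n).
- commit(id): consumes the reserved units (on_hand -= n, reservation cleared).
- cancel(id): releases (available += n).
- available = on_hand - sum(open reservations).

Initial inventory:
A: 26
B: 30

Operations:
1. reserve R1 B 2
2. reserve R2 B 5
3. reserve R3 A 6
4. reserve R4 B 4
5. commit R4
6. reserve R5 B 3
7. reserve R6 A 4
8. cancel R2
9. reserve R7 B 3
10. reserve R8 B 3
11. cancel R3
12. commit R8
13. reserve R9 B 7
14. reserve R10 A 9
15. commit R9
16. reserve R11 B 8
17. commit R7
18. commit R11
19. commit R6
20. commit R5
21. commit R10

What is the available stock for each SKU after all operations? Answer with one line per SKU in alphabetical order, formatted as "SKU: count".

Answer: A: 13
B: 0

Derivation:
Step 1: reserve R1 B 2 -> on_hand[A=26 B=30] avail[A=26 B=28] open={R1}
Step 2: reserve R2 B 5 -> on_hand[A=26 B=30] avail[A=26 B=23] open={R1,R2}
Step 3: reserve R3 A 6 -> on_hand[A=26 B=30] avail[A=20 B=23] open={R1,R2,R3}
Step 4: reserve R4 B 4 -> on_hand[A=26 B=30] avail[A=20 B=19] open={R1,R2,R3,R4}
Step 5: commit R4 -> on_hand[A=26 B=26] avail[A=20 B=19] open={R1,R2,R3}
Step 6: reserve R5 B 3 -> on_hand[A=26 B=26] avail[A=20 B=16] open={R1,R2,R3,R5}
Step 7: reserve R6 A 4 -> on_hand[A=26 B=26] avail[A=16 B=16] open={R1,R2,R3,R5,R6}
Step 8: cancel R2 -> on_hand[A=26 B=26] avail[A=16 B=21] open={R1,R3,R5,R6}
Step 9: reserve R7 B 3 -> on_hand[A=26 B=26] avail[A=16 B=18] open={R1,R3,R5,R6,R7}
Step 10: reserve R8 B 3 -> on_hand[A=26 B=26] avail[A=16 B=15] open={R1,R3,R5,R6,R7,R8}
Step 11: cancel R3 -> on_hand[A=26 B=26] avail[A=22 B=15] open={R1,R5,R6,R7,R8}
Step 12: commit R8 -> on_hand[A=26 B=23] avail[A=22 B=15] open={R1,R5,R6,R7}
Step 13: reserve R9 B 7 -> on_hand[A=26 B=23] avail[A=22 B=8] open={R1,R5,R6,R7,R9}
Step 14: reserve R10 A 9 -> on_hand[A=26 B=23] avail[A=13 B=8] open={R1,R10,R5,R6,R7,R9}
Step 15: commit R9 -> on_hand[A=26 B=16] avail[A=13 B=8] open={R1,R10,R5,R6,R7}
Step 16: reserve R11 B 8 -> on_hand[A=26 B=16] avail[A=13 B=0] open={R1,R10,R11,R5,R6,R7}
Step 17: commit R7 -> on_hand[A=26 B=13] avail[A=13 B=0] open={R1,R10,R11,R5,R6}
Step 18: commit R11 -> on_hand[A=26 B=5] avail[A=13 B=0] open={R1,R10,R5,R6}
Step 19: commit R6 -> on_hand[A=22 B=5] avail[A=13 B=0] open={R1,R10,R5}
Step 20: commit R5 -> on_hand[A=22 B=2] avail[A=13 B=0] open={R1,R10}
Step 21: commit R10 -> on_hand[A=13 B=2] avail[A=13 B=0] open={R1}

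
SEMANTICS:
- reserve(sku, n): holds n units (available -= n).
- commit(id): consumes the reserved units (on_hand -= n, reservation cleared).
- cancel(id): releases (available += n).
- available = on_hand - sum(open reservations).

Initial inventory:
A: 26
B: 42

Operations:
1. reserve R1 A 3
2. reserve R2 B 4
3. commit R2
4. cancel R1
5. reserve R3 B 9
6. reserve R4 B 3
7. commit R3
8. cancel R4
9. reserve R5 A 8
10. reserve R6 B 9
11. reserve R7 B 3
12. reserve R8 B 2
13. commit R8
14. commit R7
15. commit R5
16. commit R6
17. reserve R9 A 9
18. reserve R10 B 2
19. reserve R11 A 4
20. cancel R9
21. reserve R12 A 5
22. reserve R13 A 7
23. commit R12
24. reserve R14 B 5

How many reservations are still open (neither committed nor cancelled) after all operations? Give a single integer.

Step 1: reserve R1 A 3 -> on_hand[A=26 B=42] avail[A=23 B=42] open={R1}
Step 2: reserve R2 B 4 -> on_hand[A=26 B=42] avail[A=23 B=38] open={R1,R2}
Step 3: commit R2 -> on_hand[A=26 B=38] avail[A=23 B=38] open={R1}
Step 4: cancel R1 -> on_hand[A=26 B=38] avail[A=26 B=38] open={}
Step 5: reserve R3 B 9 -> on_hand[A=26 B=38] avail[A=26 B=29] open={R3}
Step 6: reserve R4 B 3 -> on_hand[A=26 B=38] avail[A=26 B=26] open={R3,R4}
Step 7: commit R3 -> on_hand[A=26 B=29] avail[A=26 B=26] open={R4}
Step 8: cancel R4 -> on_hand[A=26 B=29] avail[A=26 B=29] open={}
Step 9: reserve R5 A 8 -> on_hand[A=26 B=29] avail[A=18 B=29] open={R5}
Step 10: reserve R6 B 9 -> on_hand[A=26 B=29] avail[A=18 B=20] open={R5,R6}
Step 11: reserve R7 B 3 -> on_hand[A=26 B=29] avail[A=18 B=17] open={R5,R6,R7}
Step 12: reserve R8 B 2 -> on_hand[A=26 B=29] avail[A=18 B=15] open={R5,R6,R7,R8}
Step 13: commit R8 -> on_hand[A=26 B=27] avail[A=18 B=15] open={R5,R6,R7}
Step 14: commit R7 -> on_hand[A=26 B=24] avail[A=18 B=15] open={R5,R6}
Step 15: commit R5 -> on_hand[A=18 B=24] avail[A=18 B=15] open={R6}
Step 16: commit R6 -> on_hand[A=18 B=15] avail[A=18 B=15] open={}
Step 17: reserve R9 A 9 -> on_hand[A=18 B=15] avail[A=9 B=15] open={R9}
Step 18: reserve R10 B 2 -> on_hand[A=18 B=15] avail[A=9 B=13] open={R10,R9}
Step 19: reserve R11 A 4 -> on_hand[A=18 B=15] avail[A=5 B=13] open={R10,R11,R9}
Step 20: cancel R9 -> on_hand[A=18 B=15] avail[A=14 B=13] open={R10,R11}
Step 21: reserve R12 A 5 -> on_hand[A=18 B=15] avail[A=9 B=13] open={R10,R11,R12}
Step 22: reserve R13 A 7 -> on_hand[A=18 B=15] avail[A=2 B=13] open={R10,R11,R12,R13}
Step 23: commit R12 -> on_hand[A=13 B=15] avail[A=2 B=13] open={R10,R11,R13}
Step 24: reserve R14 B 5 -> on_hand[A=13 B=15] avail[A=2 B=8] open={R10,R11,R13,R14}
Open reservations: ['R10', 'R11', 'R13', 'R14'] -> 4

Answer: 4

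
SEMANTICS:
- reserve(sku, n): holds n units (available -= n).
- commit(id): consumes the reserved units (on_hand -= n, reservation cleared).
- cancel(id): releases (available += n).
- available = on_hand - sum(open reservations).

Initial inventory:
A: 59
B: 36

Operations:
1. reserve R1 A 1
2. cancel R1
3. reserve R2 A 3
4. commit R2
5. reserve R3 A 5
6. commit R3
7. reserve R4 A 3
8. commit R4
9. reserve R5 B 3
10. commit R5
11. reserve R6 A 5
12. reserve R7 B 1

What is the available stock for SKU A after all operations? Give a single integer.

Step 1: reserve R1 A 1 -> on_hand[A=59 B=36] avail[A=58 B=36] open={R1}
Step 2: cancel R1 -> on_hand[A=59 B=36] avail[A=59 B=36] open={}
Step 3: reserve R2 A 3 -> on_hand[A=59 B=36] avail[A=56 B=36] open={R2}
Step 4: commit R2 -> on_hand[A=56 B=36] avail[A=56 B=36] open={}
Step 5: reserve R3 A 5 -> on_hand[A=56 B=36] avail[A=51 B=36] open={R3}
Step 6: commit R3 -> on_hand[A=51 B=36] avail[A=51 B=36] open={}
Step 7: reserve R4 A 3 -> on_hand[A=51 B=36] avail[A=48 B=36] open={R4}
Step 8: commit R4 -> on_hand[A=48 B=36] avail[A=48 B=36] open={}
Step 9: reserve R5 B 3 -> on_hand[A=48 B=36] avail[A=48 B=33] open={R5}
Step 10: commit R5 -> on_hand[A=48 B=33] avail[A=48 B=33] open={}
Step 11: reserve R6 A 5 -> on_hand[A=48 B=33] avail[A=43 B=33] open={R6}
Step 12: reserve R7 B 1 -> on_hand[A=48 B=33] avail[A=43 B=32] open={R6,R7}
Final available[A] = 43

Answer: 43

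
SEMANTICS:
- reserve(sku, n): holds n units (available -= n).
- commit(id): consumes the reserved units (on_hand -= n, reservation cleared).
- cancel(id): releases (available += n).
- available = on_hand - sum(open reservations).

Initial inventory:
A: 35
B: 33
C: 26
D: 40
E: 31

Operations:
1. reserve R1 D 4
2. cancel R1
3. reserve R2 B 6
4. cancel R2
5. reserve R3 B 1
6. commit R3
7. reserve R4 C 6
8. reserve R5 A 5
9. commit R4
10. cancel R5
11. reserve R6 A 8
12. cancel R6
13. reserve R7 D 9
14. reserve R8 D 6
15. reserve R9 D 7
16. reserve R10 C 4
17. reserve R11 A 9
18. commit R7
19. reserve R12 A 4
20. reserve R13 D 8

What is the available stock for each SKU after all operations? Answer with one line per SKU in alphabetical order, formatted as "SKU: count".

Step 1: reserve R1 D 4 -> on_hand[A=35 B=33 C=26 D=40 E=31] avail[A=35 B=33 C=26 D=36 E=31] open={R1}
Step 2: cancel R1 -> on_hand[A=35 B=33 C=26 D=40 E=31] avail[A=35 B=33 C=26 D=40 E=31] open={}
Step 3: reserve R2 B 6 -> on_hand[A=35 B=33 C=26 D=40 E=31] avail[A=35 B=27 C=26 D=40 E=31] open={R2}
Step 4: cancel R2 -> on_hand[A=35 B=33 C=26 D=40 E=31] avail[A=35 B=33 C=26 D=40 E=31] open={}
Step 5: reserve R3 B 1 -> on_hand[A=35 B=33 C=26 D=40 E=31] avail[A=35 B=32 C=26 D=40 E=31] open={R3}
Step 6: commit R3 -> on_hand[A=35 B=32 C=26 D=40 E=31] avail[A=35 B=32 C=26 D=40 E=31] open={}
Step 7: reserve R4 C 6 -> on_hand[A=35 B=32 C=26 D=40 E=31] avail[A=35 B=32 C=20 D=40 E=31] open={R4}
Step 8: reserve R5 A 5 -> on_hand[A=35 B=32 C=26 D=40 E=31] avail[A=30 B=32 C=20 D=40 E=31] open={R4,R5}
Step 9: commit R4 -> on_hand[A=35 B=32 C=20 D=40 E=31] avail[A=30 B=32 C=20 D=40 E=31] open={R5}
Step 10: cancel R5 -> on_hand[A=35 B=32 C=20 D=40 E=31] avail[A=35 B=32 C=20 D=40 E=31] open={}
Step 11: reserve R6 A 8 -> on_hand[A=35 B=32 C=20 D=40 E=31] avail[A=27 B=32 C=20 D=40 E=31] open={R6}
Step 12: cancel R6 -> on_hand[A=35 B=32 C=20 D=40 E=31] avail[A=35 B=32 C=20 D=40 E=31] open={}
Step 13: reserve R7 D 9 -> on_hand[A=35 B=32 C=20 D=40 E=31] avail[A=35 B=32 C=20 D=31 E=31] open={R7}
Step 14: reserve R8 D 6 -> on_hand[A=35 B=32 C=20 D=40 E=31] avail[A=35 B=32 C=20 D=25 E=31] open={R7,R8}
Step 15: reserve R9 D 7 -> on_hand[A=35 B=32 C=20 D=40 E=31] avail[A=35 B=32 C=20 D=18 E=31] open={R7,R8,R9}
Step 16: reserve R10 C 4 -> on_hand[A=35 B=32 C=20 D=40 E=31] avail[A=35 B=32 C=16 D=18 E=31] open={R10,R7,R8,R9}
Step 17: reserve R11 A 9 -> on_hand[A=35 B=32 C=20 D=40 E=31] avail[A=26 B=32 C=16 D=18 E=31] open={R10,R11,R7,R8,R9}
Step 18: commit R7 -> on_hand[A=35 B=32 C=20 D=31 E=31] avail[A=26 B=32 C=16 D=18 E=31] open={R10,R11,R8,R9}
Step 19: reserve R12 A 4 -> on_hand[A=35 B=32 C=20 D=31 E=31] avail[A=22 B=32 C=16 D=18 E=31] open={R10,R11,R12,R8,R9}
Step 20: reserve R13 D 8 -> on_hand[A=35 B=32 C=20 D=31 E=31] avail[A=22 B=32 C=16 D=10 E=31] open={R10,R11,R12,R13,R8,R9}

Answer: A: 22
B: 32
C: 16
D: 10
E: 31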